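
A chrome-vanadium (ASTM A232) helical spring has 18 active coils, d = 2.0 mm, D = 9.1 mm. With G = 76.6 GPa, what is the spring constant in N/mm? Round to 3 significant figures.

k = Gd⁴/(8D³N_a) = (76.6×10³ × 2.0⁴) / (8 × 9.1³ × 18)
  = 1.2256e+06 / 108514 = 11.294 N/mm

11.3 N/mm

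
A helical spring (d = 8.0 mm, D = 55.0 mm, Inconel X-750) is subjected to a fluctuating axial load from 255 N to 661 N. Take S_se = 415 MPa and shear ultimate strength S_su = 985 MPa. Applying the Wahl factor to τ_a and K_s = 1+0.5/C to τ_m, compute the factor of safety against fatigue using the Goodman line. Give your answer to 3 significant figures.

C = D/d = 55.0/8.0 = 6.8750; K_W = (4C−1)/(4C−4)+0.615/C = 1.2171; K_s = 1+0.5/C = 1.0727
F_a = (F_max−F_min)/2 = 203 N; F_m = (F_max+F_min)/2 = 458 N
τ_a = K_W·8F_aD/(πd³) = 1.2171 × 55.53 = 67.587 MPa
τ_m = K_s·8F_mD/(πd³) = 1.0727 × 125.28 = 134.4 MPa
Goodman: 1/n_f = τ_a/S_se + τ_m/S_su = 67.587/415 + 134.4/985 = 0.16286 + 0.13644 = 0.2993
n_f = 1/0.2993 = 3.341

3.34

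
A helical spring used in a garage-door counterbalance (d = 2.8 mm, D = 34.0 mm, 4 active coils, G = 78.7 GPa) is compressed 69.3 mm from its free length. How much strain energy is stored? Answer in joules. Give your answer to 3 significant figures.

k = Gd⁴/(8D³N_a) = (78.7×10³)(2.8⁴)/(8·34.0³·4) = 3.8461 N/mm
U = ½kδ² = 0.5 × 3.8461 × 69.3² = 9235.4 N·mm = 9.2354 J

9.24 J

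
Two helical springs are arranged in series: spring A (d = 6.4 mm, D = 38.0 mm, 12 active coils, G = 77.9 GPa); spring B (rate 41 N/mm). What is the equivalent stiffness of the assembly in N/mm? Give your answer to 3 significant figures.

15.5 N/mm

k_A = Gd⁴/(8D³N_a) = (77.9×10³)(6.4⁴)/(8·38.0³·12) = 24.81 N/mm
Series: 1/k_eq = 1/24.81 + 1/41 = 0.064696; k_eq = 15.457 N/mm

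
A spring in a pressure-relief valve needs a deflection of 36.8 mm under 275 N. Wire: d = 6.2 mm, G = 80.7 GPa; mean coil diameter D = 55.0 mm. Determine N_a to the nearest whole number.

Required rate k = F/δ = 275/36.8 = 7.4728 N/mm
N_a = Gd⁴/(8D³k) = (80.7×10³ × 6.2⁴)/(8 × 55.0³ × 7.4728)
    = 1.19245e+08 / 9.94633e+06 = 11.99 → 12 coils

12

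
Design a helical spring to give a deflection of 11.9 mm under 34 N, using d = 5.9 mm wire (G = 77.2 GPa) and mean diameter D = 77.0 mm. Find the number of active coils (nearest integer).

Required rate k = F/δ = 34/11.9 = 2.8571 N/mm
N_a = Gd⁴/(8D³k) = (77.2×10³ × 5.9⁴)/(8 × 77.0³ × 2.8571)
    = 9.3546e+07 / 1.0435e+07 = 8.965 → 9 coils

9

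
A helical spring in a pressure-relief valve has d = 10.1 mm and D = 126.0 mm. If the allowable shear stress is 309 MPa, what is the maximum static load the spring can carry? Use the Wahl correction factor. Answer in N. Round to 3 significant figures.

C = D/d = 126.0/10.1 = 12.4752
K_W = (4C−1)/(4C−4) + 0.615/C = 48.901/45.901 + 0.0493 = 1.1147
τ_max = K·8FD/(πd³) → F_max = τ_allow·πd³/(8DK)
F_max = 309·π·10.1³/(8·126.0·1.1147) = 1.0002e+06/1123.6 = 890.17 N

890 N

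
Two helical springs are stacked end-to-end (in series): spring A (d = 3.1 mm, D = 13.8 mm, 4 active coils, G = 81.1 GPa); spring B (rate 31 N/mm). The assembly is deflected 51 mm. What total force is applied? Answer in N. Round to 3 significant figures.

k_A = Gd⁴/(8D³N_a) = (81.1×10³)(3.1⁴)/(8·13.8³·4) = 89.06 N/mm
Series: 1/k_eq = 1/89.06 + 1/31 = 0.043487; k_eq = 22.996 N/mm
F = k_eq·δ = 22.996·51 = 1172.8 N

1170 N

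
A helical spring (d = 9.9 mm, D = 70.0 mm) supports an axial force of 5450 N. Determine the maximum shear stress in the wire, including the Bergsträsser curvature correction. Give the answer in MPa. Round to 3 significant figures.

1200 MPa

Spring index C = D/d = 70.0/9.9 = 7.0707
K_B = (4C+2)/(4C−3) = 30.283/25.283 = 1.1978
τ₀ = 8FD/(πd³) = 8·5450·70.0/(π·9.9³) = 3.052e+06/3048.3 = 1001.2 MPa
τ_max = K·τ₀ = 1.1978 × 1001.2 = 1199.2 MPa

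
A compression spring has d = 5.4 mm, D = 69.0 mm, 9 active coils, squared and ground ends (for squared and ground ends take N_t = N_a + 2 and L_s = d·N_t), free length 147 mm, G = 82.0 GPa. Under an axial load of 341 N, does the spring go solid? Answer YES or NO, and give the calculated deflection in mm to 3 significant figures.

YES, δ = 116 mm

k = Gd⁴/(8D³N_a) = (82.0×10³)(5.4⁴)/(8·69.0³·9) = 2.9479 N/mm
N_t = 11; L_s = 5.4·11 = 59.4 mm; δ_solid = L₀ − L_s = 147 − 59.4 = 87.6 mm
δ = F/k = 341/2.9479 = 115.68 mm
δ ≥ δ_solid → spring goes solid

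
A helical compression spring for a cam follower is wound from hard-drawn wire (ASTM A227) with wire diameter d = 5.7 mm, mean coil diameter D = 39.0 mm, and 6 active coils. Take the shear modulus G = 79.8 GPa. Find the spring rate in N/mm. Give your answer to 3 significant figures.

k = Gd⁴/(8D³N_a) = (79.8×10³ × 5.7⁴) / (8 × 39.0³ × 6)
  = 8.42369e+07 / 2.84731e+06 = 29.585 N/mm

29.6 N/mm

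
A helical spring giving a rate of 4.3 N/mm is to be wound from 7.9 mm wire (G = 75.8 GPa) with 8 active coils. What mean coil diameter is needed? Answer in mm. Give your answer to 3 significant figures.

D = (Gd⁴/(8N_a·k))^(1/3) = (75.8×10³·7.9⁴/(8·8·4.3))^(1/3)
  = (1.07283e+06)^(1/3) = 102.3709 mm

102 mm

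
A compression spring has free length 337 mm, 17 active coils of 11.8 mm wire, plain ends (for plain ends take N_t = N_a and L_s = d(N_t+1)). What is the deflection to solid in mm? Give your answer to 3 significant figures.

N_t = 17; L_s = 11.8·18 = 212.4 mm
δ_solid = L₀ − L_s = 337 − 212.4 = 124.6 mm

125 mm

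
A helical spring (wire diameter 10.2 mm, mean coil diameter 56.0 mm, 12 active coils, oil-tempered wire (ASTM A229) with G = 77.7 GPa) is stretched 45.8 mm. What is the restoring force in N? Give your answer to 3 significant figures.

2280 N

k = Gd⁴/(8D³N_a) = (77.7×10³)(10.2⁴)/(8·56.0³·12) = 49.887 N/mm
F = k·δ = 49.887 × 45.8 = 2284.8 N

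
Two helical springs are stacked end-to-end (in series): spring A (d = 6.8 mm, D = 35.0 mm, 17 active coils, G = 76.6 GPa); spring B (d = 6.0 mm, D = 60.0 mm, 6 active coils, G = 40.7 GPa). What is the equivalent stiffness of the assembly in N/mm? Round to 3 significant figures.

4.31 N/mm

k_A = Gd⁴/(8D³N_a) = (76.6×10³)(6.8⁴)/(8·35.0³·17) = 28.088 N/mm
k_B = Gd⁴/(8D³N_a) = (40.7×10³)(6.0⁴)/(8·60.0³·6) = 5.0875 N/mm
Series: 1/k_eq = 1/28.088 + 1/5.0875 = 0.23216; k_eq = 4.3073 N/mm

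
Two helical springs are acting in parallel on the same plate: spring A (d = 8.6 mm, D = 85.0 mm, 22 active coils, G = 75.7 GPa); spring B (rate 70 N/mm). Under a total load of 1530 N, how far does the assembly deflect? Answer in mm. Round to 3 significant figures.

k_A = Gd⁴/(8D³N_a) = (75.7×10³)(8.6⁴)/(8·85.0³·22) = 3.8311 N/mm
Parallel: k_eq = 3.8311 + 70 = 73.831 N/mm
δ = F/k_eq = 1530/73.831 = 20.723 mm

20.7 mm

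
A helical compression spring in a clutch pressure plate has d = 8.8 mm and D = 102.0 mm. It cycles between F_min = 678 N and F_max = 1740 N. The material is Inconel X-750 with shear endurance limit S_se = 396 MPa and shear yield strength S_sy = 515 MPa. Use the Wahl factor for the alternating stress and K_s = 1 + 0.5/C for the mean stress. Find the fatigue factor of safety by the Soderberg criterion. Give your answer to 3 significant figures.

0.663

C = D/d = 102.0/8.8 = 11.5909; K_W = (4C−1)/(4C−4)+0.615/C = 1.1239; K_s = 1+0.5/C = 1.0431
F_a = (F_max−F_min)/2 = 531 N; F_m = (F_max+F_min)/2 = 1209 N
τ_a = K_W·8F_aD/(πd³) = 1.1239 × 202.39 = 227.46 MPa
τ_m = K_s·8F_mD/(πd³) = 1.0431 × 460.81 = 480.68 MPa
Soderberg: 1/n_f = τ_a/S_se + τ_m/S_sy = 227.46/396 + 480.68/515 = 0.57439 + 0.93337 = 1.5078
n_f = 1/1.5078 = 0.6632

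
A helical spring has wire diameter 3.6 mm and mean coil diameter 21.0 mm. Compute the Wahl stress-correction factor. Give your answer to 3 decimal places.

1.261

C = D/d = 21.0/3.6 = 5.8333
K_W = (4C−1)/(4C−4) + 0.615/C = 22.333/19.333 + 0.1054 = 1.2606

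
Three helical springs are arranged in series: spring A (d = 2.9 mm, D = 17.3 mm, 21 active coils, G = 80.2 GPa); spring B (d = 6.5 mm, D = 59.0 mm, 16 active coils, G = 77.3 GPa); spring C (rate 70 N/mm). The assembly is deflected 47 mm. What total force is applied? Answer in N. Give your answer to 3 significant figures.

131 N

k_A = Gd⁴/(8D³N_a) = (80.2×10³)(2.9⁴)/(8·17.3³·21) = 6.5211 N/mm
k_B = Gd⁴/(8D³N_a) = (77.3×10³)(6.5⁴)/(8·59.0³·16) = 5.2489 N/mm
Series: 1/k_eq = 1/6.5211 + 1/5.2489 + 1/70 = 0.35815; k_eq = 2.7921 N/mm
F = k_eq·δ = 2.7921·47 = 131.23 N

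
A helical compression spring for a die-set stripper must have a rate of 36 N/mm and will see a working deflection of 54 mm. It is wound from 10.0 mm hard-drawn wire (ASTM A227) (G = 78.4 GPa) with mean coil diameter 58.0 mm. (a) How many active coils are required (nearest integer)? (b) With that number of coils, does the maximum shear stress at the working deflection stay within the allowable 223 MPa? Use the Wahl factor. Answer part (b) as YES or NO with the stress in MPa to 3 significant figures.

N_a = Gd⁴/(8D³k) = (78.4×10³)(10.0⁴)/(8·58.0³·36) = 13.95 → N_a = 14
Actual rate k = Gd⁴/(8D³·14) = 35.877 N/mm
Working load F = kδ = 35.877·54 = 1937.3 N
C = 58.0/10.0 = 5.8000; K_W = (4C−1)/(4C−4)+0.615/C = 1.2623
τ_max = K_W·8FD/(πd³) = 1.2623·286.14 = 361.19 MPa
τ_max > 223 MPa → exceeds allowable

(a) 14 coils; (b) NO, τ_max = 361 MPa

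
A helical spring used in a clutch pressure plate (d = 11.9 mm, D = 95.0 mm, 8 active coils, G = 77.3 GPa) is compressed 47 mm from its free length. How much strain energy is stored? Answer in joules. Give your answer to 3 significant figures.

k = Gd⁴/(8D³N_a) = (77.3×10³)(11.9⁴)/(8·95.0³·8) = 28.25 N/mm
U = ½kδ² = 0.5 × 28.25 × 47² = 31202 N·mm = 31.202 J

31.2 J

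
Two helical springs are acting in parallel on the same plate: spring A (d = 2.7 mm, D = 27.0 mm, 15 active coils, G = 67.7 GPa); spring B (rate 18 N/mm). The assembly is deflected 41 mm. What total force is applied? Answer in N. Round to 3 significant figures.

k_A = Gd⁴/(8D³N_a) = (67.7×10³)(2.7⁴)/(8·27.0³·15) = 1.5233 N/mm
Parallel: k_eq = 1.5233 + 18 = 19.523 N/mm
F = k_eq·δ = 19.523·41 = 800.45 N

800 N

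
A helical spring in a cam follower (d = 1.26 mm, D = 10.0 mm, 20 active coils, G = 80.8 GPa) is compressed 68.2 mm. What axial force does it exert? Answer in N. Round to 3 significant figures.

k = Gd⁴/(8D³N_a) = (80.8×10³)(1.26⁴)/(8·10.0³·20) = 1.2728 N/mm
F = k·δ = 1.2728 × 68.2 = 86.808 N

86.8 N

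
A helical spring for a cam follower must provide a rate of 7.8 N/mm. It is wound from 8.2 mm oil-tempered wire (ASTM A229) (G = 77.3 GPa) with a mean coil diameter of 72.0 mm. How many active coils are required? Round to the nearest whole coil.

N_a = Gd⁴/(8D³k) = (77.3×10³ × 8.2⁴)/(8 × 72.0³ × 7.8)
    = 3.4949e+08 / 2.32907e+07 = 15.01 → 15 coils

15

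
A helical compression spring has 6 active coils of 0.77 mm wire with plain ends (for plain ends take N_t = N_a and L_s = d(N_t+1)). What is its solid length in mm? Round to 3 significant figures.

5.39 mm

plain ends: N_t = N_a = 6
L_s = d·(N_t+1) = 0.77 × 7 = 5.39 mm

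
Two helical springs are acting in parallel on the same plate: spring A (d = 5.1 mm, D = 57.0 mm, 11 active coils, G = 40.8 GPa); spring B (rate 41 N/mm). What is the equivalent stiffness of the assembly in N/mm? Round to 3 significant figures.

k_A = Gd⁴/(8D³N_a) = (40.8×10³)(5.1⁴)/(8·57.0³·11) = 1.6937 N/mm
Parallel: k_eq = 1.6937 + 41 = 42.694 N/mm

42.7 N/mm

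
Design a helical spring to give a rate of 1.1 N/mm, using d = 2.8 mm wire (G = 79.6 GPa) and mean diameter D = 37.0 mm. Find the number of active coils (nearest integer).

N_a = Gd⁴/(8D³k) = (79.6×10³ × 2.8⁴)/(8 × 37.0³ × 1.1)
    = 4.89266e+06 / 445746 = 10.98 → 11 coils

11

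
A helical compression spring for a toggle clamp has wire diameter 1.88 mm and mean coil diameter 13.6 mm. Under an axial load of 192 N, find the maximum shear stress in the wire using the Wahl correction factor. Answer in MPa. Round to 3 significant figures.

1210 MPa

Spring index C = D/d = 13.6/1.88 = 7.2340
K_W = (4C−1)/(4C−4) + 0.615/C = 27.936/24.936 + 0.0850 = 1.2053
τ₀ = 8FD/(πd³) = 8·192·13.6/(π·1.88³) = 20889.6/20.875 = 1000.7 MPa
τ_max = K·τ₀ = 1.2053 × 1000.7 = 1206.2 MPa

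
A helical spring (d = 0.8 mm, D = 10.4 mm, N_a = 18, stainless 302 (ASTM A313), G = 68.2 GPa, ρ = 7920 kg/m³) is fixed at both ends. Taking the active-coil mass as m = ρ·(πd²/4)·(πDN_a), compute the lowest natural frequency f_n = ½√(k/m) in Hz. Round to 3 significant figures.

k = Gd⁴/(8D³N_a) = (68.2×10³)(0.8⁴)/(8·10.4³·18) = 0.17246 N/mm = 172.46 N/m
Wire length L = πDN_a = π·10.4·18 = 588.11 mm
m = ρ·(πd²/4)·L = 7920 × 0.50265×10⁻⁶ m² × 0.58811 m = 0.0023413 kg
f_n = ½√(k/m) = 0.5·√(172.46/0.0023413) = 0.5·√(73660) = 135.7 Hz

136 Hz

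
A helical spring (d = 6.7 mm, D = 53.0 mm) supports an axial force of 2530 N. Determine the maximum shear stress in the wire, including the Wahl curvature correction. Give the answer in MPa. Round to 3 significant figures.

Spring index C = D/d = 53.0/6.7 = 7.9104
K_W = (4C−1)/(4C−4) + 0.615/C = 30.642/27.642 + 0.0777 = 1.1863
τ₀ = 8FD/(πd³) = 8·2530·53.0/(π·6.7³) = 1.07272e+06/944.87 = 1135.3 MPa
τ_max = K·τ₀ = 1.1863 × 1135.3 = 1346.8 MPa

1350 MPa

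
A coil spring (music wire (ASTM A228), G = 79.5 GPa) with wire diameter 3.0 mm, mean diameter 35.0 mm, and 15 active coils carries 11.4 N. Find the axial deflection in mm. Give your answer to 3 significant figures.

9.11 mm

k = Gd⁴/(8D³N_a) = (79.5×10³)(3.0⁴)/(8·35.0³·15) = 1.2516 N/mm
δ = F/k = 11.4 / 1.2516 = 9.1083 mm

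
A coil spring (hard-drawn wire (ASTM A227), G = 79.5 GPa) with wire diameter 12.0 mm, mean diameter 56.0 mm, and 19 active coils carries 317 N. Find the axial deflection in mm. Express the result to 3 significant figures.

5.13 mm

k = Gd⁴/(8D³N_a) = (79.5×10³)(12.0⁴)/(8·56.0³·19) = 61.757 N/mm
δ = F/k = 317 / 61.757 = 5.133 mm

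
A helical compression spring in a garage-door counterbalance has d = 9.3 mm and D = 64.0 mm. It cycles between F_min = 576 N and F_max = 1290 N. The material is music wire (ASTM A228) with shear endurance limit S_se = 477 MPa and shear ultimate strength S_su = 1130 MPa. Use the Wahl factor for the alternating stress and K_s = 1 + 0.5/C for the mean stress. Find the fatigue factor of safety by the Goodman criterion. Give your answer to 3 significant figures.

2.75

C = D/d = 64.0/9.3 = 6.8817; K_W = (4C−1)/(4C−4)+0.615/C = 1.2169; K_s = 1+0.5/C = 1.0727
F_a = (F_max−F_min)/2 = 357 N; F_m = (F_max+F_min)/2 = 933 N
τ_a = K_W·8F_aD/(πd³) = 1.2169 × 72.333 = 88.021 MPa
τ_m = K_s·8F_mD/(πd³) = 1.0727 × 189.04 = 202.77 MPa
Goodman: 1/n_f = τ_a/S_se + τ_m/S_su = 88.021/477 + 202.77/1130 = 0.18453 + 0.17945 = 0.36398
n_f = 1/0.36398 = 2.747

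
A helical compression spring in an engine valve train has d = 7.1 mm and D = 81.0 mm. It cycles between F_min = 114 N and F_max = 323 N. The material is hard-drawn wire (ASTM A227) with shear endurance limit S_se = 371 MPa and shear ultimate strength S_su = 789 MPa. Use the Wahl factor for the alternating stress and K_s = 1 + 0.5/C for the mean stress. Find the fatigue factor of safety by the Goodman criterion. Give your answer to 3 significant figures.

2.86

C = D/d = 81.0/7.1 = 11.4085; K_W = (4C−1)/(4C−4)+0.615/C = 1.1260; K_s = 1+0.5/C = 1.0438
F_a = (F_max−F_min)/2 = 104.5 N; F_m = (F_max+F_min)/2 = 218.5 N
τ_a = K_W·8F_aD/(πd³) = 1.1260 × 60.224 = 67.81 MPa
τ_m = K_s·8F_mD/(πd³) = 1.0438 × 125.92 = 131.44 MPa
Goodman: 1/n_f = τ_a/S_se + τ_m/S_su = 67.81/371 + 131.44/789 = 0.18278 + 0.16659 = 0.34937
n_f = 1/0.34937 = 2.862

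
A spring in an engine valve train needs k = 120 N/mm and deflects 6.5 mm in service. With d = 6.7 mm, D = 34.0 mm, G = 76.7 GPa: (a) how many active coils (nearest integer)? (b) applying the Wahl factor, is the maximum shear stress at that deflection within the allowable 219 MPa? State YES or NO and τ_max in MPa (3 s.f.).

(a) 4 coils; (b) NO, τ_max = 300 MPa

N_a = Gd⁴/(8D³k) = (76.7×10³)(6.7⁴)/(8·34.0³·120) = 4.096 → N_a = 4
Actual rate k = Gd⁴/(8D³·4) = 122.89 N/mm
Working load F = kδ = 122.89·6.5 = 798.77 N
C = 34.0/6.7 = 5.0746; K_W = (4C−1)/(4C−4)+0.615/C = 1.3053
τ_max = K_W·8FD/(πd³) = 1.3053·229.94 = 300.13 MPa
τ_max > 219 MPa → exceeds allowable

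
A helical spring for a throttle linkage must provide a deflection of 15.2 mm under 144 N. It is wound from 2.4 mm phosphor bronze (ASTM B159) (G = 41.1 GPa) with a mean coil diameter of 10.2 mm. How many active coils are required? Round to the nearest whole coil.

Required rate k = F/δ = 144/15.2 = 9.4737 N/mm
N_a = Gd⁴/(8D³k) = (41.1×10³ × 2.4⁴)/(8 × 10.2³ × 9.4737)
    = 1.3636e+06 / 80428.4 = 16.95 → 17 coils

17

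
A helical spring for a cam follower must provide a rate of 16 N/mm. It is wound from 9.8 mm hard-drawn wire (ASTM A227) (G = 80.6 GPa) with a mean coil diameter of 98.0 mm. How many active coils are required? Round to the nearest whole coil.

N_a = Gd⁴/(8D³k) = (80.6×10³ × 9.8⁴)/(8 × 98.0³ × 16)
    = 7.43429e+08 / 1.20473e+08 = 6.171 → 6 coils

6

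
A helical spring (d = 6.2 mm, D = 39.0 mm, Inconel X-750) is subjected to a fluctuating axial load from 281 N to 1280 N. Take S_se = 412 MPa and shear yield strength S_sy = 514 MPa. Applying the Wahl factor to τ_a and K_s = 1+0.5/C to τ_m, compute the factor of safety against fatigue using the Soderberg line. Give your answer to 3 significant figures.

C = D/d = 39.0/6.2 = 6.2903; K_W = (4C−1)/(4C−4)+0.615/C = 1.2395; K_s = 1+0.5/C = 1.0795
F_a = (F_max−F_min)/2 = 499.5 N; F_m = (F_max+F_min)/2 = 780.5 N
τ_a = K_W·8F_aD/(πd³) = 1.2395 × 208.14 = 258 MPa
τ_m = K_s·8F_mD/(πd³) = 1.0795 × 325.24 = 351.09 MPa
Soderberg: 1/n_f = τ_a/S_se + τ_m/S_sy = 258/412 + 351.09/514 = 0.62622 + 0.68306 = 1.3093
n_f = 1/1.3093 = 0.7638

0.764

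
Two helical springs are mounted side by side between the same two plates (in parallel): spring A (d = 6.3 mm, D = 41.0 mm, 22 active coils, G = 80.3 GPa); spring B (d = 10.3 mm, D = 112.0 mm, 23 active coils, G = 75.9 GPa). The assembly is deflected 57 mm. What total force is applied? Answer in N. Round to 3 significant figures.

783 N

k_A = Gd⁴/(8D³N_a) = (80.3×10³)(6.3⁴)/(8·41.0³·22) = 10.428 N/mm
k_B = Gd⁴/(8D³N_a) = (75.9×10³)(10.3⁴)/(8·112.0³·23) = 3.3046 N/mm
Parallel: k_eq = 10.428 + 3.3046 = 13.733 N/mm
F = k_eq·δ = 13.733·57 = 782.78 N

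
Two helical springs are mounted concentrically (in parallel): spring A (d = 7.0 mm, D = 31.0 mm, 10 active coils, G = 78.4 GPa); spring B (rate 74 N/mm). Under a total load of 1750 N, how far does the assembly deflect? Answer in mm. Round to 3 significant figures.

k_A = Gd⁴/(8D³N_a) = (78.4×10³)(7.0⁴)/(8·31.0³·10) = 78.983 N/mm
Parallel: k_eq = 78.983 + 74 = 152.98 N/mm
δ = F/k_eq = 1750/152.98 = 11.439 mm

11.4 mm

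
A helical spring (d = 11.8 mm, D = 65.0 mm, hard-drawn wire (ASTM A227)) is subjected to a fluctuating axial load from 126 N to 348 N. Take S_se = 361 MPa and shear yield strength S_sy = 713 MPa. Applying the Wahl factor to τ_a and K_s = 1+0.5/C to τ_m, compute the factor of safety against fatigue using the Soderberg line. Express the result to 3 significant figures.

C = D/d = 65.0/11.8 = 5.5085; K_W = (4C−1)/(4C−4)+0.615/C = 1.2780; K_s = 1+0.5/C = 1.0908
F_a = (F_max−F_min)/2 = 111 N; F_m = (F_max+F_min)/2 = 237 N
τ_a = K_W·8F_aD/(πd³) = 1.2780 × 11.182 = 14.291 MPa
τ_m = K_s·8F_mD/(πd³) = 1.0908 × 23.876 = 26.043 MPa
Soderberg: 1/n_f = τ_a/S_se + τ_m/S_sy = 14.291/361 + 26.043/713 = 0.03959 + 0.03653 = 0.076113
n_f = 1/0.076113 = 13.14

13.1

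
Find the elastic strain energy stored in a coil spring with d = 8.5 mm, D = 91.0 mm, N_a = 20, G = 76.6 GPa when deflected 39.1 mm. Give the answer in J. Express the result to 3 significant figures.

k = Gd⁴/(8D³N_a) = (76.6×10³)(8.5⁴)/(8·91.0³·20) = 3.3163 N/mm
U = ½kδ² = 0.5 × 3.3163 × 39.1² = 2535 N·mm = 2.535 J

2.54 J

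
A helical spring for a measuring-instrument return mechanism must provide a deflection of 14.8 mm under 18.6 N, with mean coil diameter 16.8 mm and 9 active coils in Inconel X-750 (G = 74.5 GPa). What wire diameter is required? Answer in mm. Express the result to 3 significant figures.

Required rate k = F/δ = 18.6/14.8 = 1.2568 N/mm
d = (8D³N_a·k / G)^(1/4) = (8·16.8³·9·1.2568 / (74.5×10³))^0.25
  = (5.7591)^0.25 = 1.5491 mm

1.55 mm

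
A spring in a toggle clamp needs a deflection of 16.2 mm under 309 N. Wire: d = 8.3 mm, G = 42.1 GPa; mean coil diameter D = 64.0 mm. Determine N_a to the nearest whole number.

Required rate k = F/δ = 309/16.2 = 19.074 N/mm
N_a = Gd⁴/(8D³k) = (42.1×10³ × 8.3⁴)/(8 × 64.0³ × 19.074)
    = 1.998e+08 / 4.00012e+07 = 4.995 → 5 coils

5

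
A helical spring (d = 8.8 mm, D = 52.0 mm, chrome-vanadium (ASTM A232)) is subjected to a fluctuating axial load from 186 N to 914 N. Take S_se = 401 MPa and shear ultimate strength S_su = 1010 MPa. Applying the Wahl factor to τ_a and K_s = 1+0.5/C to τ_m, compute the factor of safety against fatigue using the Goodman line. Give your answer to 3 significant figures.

2.97

C = D/d = 52.0/8.8 = 5.9091; K_W = (4C−1)/(4C−4)+0.615/C = 1.2569; K_s = 1+0.5/C = 1.0846
F_a = (F_max−F_min)/2 = 364 N; F_m = (F_max+F_min)/2 = 550 N
τ_a = K_W·8F_aD/(πd³) = 1.2569 × 70.729 = 88.896 MPa
τ_m = K_s·8F_mD/(πd³) = 1.0846 × 106.87 = 115.91 MPa
Goodman: 1/n_f = τ_a/S_se + τ_m/S_su = 88.896/401 + 115.91/1010 = 0.22169 + 0.11477 = 0.33645
n_f = 1/0.33645 = 2.972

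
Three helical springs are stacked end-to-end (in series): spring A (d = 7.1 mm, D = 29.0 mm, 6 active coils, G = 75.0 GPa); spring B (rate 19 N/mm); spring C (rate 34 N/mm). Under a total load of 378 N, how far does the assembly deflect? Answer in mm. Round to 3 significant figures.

33.3 mm

k_A = Gd⁴/(8D³N_a) = (75.0×10³)(7.1⁴)/(8·29.0³·6) = 162.8 N/mm
Series: 1/k_eq = 1/162.8 + 1/19 + 1/34 = 0.088186; k_eq = 11.34 N/mm
δ = F/k_eq = 378/11.34 = 33.334 mm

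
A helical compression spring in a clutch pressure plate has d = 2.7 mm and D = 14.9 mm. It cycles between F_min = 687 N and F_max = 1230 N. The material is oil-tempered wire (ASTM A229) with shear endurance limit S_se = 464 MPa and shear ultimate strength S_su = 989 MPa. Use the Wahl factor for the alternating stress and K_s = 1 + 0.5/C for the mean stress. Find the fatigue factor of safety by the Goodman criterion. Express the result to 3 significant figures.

C = D/d = 14.9/2.7 = 5.5185; K_W = (4C−1)/(4C−4)+0.615/C = 1.2774; K_s = 1+0.5/C = 1.0906
F_a = (F_max−F_min)/2 = 271.5 N; F_m = (F_max+F_min)/2 = 958.5 N
τ_a = K_W·8F_aD/(πd³) = 1.2774 × 523.37 = 668.56 MPa
τ_m = K_s·8F_mD/(πd³) = 1.0906 × 1847.7 = 2015.1 MPa
Goodman: 1/n_f = τ_a/S_se + τ_m/S_su = 668.56/464 + 2015.1/989 = 1.44086 + 2.03750 = 3.4784
n_f = 1/3.4784 = 0.2875

0.287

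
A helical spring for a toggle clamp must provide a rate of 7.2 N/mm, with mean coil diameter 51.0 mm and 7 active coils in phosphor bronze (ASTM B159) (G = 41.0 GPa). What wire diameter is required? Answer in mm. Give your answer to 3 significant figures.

d = (8D³N_a·k / G)^(1/4) = (8·51.0³·7·7.2 / (41.0×10³))^0.25
  = (1304.5)^0.25 = 6.0098 mm

6.01 mm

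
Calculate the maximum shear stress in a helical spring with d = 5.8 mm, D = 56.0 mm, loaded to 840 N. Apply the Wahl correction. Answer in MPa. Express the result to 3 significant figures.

706 MPa

Spring index C = D/d = 56.0/5.8 = 9.6552
K_W = (4C−1)/(4C−4) + 0.615/C = 37.621/34.621 + 0.0637 = 1.1503
τ₀ = 8FD/(πd³) = 8·840·56.0/(π·5.8³) = 376320/612.96 = 613.94 MPa
τ_max = K·τ₀ = 1.1503 × 613.94 = 706.24 MPa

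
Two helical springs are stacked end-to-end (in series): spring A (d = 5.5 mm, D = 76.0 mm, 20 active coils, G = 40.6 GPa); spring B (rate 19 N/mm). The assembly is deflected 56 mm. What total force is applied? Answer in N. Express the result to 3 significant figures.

28.8 N

k_A = Gd⁴/(8D³N_a) = (40.6×10³)(5.5⁴)/(8·76.0³·20) = 0.52895 N/mm
Series: 1/k_eq = 1/0.52895 + 1/19 = 1.9432; k_eq = 0.51462 N/mm
F = k_eq·δ = 0.51462·56 = 28.819 N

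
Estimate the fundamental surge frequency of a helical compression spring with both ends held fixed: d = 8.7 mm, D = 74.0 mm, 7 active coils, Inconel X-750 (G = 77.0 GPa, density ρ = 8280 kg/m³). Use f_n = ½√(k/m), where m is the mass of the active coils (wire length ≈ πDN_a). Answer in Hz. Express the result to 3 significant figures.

77.9 Hz

k = Gd⁴/(8D³N_a) = (77.0×10³)(8.7⁴)/(8·74.0³·7) = 19.439 N/mm = 19439 N/m
Wire length L = πDN_a = π·74.0·7 = 1627.3 mm
m = ρ·(πd²/4)·L = 8280 × 59.447×10⁻⁶ m² × 1.6273 m = 0.80101 kg
f_n = ½√(k/m) = 0.5·√(19439/0.80101) = 0.5·√(24269) = 77.892 Hz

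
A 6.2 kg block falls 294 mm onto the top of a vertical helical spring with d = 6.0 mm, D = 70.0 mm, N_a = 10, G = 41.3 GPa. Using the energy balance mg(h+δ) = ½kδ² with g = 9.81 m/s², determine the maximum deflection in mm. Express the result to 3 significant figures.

170 mm

k = Gd⁴/(8D³N_a) = (41.3×10³)(6.0⁴)/(8·70.0³·10) = 1.9506 N/mm
W = mg = 6.2 × 9.81 = 60.822 N
½kδ² − Wδ − Wh = 0 → δ = (W + √(W² + 2kWh))/k
δ = (60.822 + √(3699.3 + 69760.4))/1.9506 = (60.822 + 271.03)/1.9506 = 170.13 mm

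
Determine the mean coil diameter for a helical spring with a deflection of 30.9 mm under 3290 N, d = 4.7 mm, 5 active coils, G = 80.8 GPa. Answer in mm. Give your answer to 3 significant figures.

21.0 mm

Required rate k = F/δ = 3290/30.9 = 106.47 N/mm
D = (Gd⁴/(8N_a·k))^(1/3) = (80.8×10³·4.7⁴/(8·5·106.47))^(1/3)
  = (9257.75)^(1/3) = 20.9975 mm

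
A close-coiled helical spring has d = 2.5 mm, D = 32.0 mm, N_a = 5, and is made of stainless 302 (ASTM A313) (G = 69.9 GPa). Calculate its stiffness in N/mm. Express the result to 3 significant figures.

2.08 N/mm

k = Gd⁴/(8D³N_a) = (69.9×10³ × 2.5⁴) / (8 × 32.0³ × 5)
  = 2.73047e+06 / 1.31072e+06 = 2.0832 N/mm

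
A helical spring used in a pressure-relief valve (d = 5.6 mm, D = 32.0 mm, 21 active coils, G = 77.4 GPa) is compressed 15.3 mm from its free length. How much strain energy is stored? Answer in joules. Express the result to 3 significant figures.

k = Gd⁴/(8D³N_a) = (77.4×10³)(5.6⁴)/(8·32.0³·21) = 13.827 N/mm
U = ½kδ² = 0.5 × 13.827 × 15.3² = 1618.4 N·mm = 1.6184 J

1.62 J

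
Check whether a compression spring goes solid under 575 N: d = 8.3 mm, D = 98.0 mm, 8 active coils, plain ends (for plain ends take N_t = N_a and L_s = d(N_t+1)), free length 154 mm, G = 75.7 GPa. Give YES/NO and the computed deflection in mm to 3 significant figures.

YES, δ = 96.4 mm

k = Gd⁴/(8D³N_a) = (75.7×10³)(8.3⁴)/(8·98.0³·8) = 5.9642 N/mm
N_t = 8; L_s = 8.3·9 = 74.7 mm; δ_solid = L₀ − L_s = 154 − 74.7 = 79.3 mm
δ = F/k = 575/5.9642 = 96.409 mm
δ ≥ δ_solid → spring goes solid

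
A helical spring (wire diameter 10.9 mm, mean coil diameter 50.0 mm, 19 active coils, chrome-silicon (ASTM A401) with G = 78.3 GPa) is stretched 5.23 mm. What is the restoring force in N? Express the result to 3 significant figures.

k = Gd⁴/(8D³N_a) = (78.3×10³)(10.9⁴)/(8·50.0³·19) = 58.172 N/mm
F = k·δ = 58.172 × 5.23 = 304.24 N

304 N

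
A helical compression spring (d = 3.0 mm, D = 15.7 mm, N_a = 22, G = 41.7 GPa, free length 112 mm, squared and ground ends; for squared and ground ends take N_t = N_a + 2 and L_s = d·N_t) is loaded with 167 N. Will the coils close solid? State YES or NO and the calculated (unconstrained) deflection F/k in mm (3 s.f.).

k = Gd⁴/(8D³N_a) = (41.7×10³)(3.0⁴)/(8·15.7³·22) = 4.9592 N/mm
N_t = 24; L_s = 3.0·24 = 72 mm; δ_solid = L₀ − L_s = 112 − 72 = 40 mm
δ = F/k = 167/4.9592 = 33.675 mm
δ < δ_solid → spring does not go solid

NO, δ = 33.7 mm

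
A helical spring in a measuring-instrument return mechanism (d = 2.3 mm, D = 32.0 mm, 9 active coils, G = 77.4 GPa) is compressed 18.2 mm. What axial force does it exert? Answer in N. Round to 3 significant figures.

16.7 N

k = Gd⁴/(8D³N_a) = (77.4×10³)(2.3⁴)/(8·32.0³·9) = 0.91806 N/mm
F = k·δ = 0.91806 × 18.2 = 16.709 N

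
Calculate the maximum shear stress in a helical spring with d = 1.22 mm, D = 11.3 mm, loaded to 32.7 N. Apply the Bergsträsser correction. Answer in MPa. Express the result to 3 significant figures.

Spring index C = D/d = 11.3/1.22 = 9.2623
K_B = (4C+2)/(4C−3) = 39.049/34.049 = 1.1468
τ₀ = 8FD/(πd³) = 8·32.7·11.3/(π·1.22³) = 2956.08/5.7047 = 518.19 MPa
τ_max = K·τ₀ = 1.1468 × 518.19 = 594.28 MPa

594 MPa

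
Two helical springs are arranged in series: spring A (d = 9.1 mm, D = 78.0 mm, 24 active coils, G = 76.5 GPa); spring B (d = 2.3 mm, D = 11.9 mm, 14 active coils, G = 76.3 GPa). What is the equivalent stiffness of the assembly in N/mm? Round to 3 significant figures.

k_A = Gd⁴/(8D³N_a) = (76.5×10³)(9.1⁴)/(8·78.0³·24) = 5.7576 N/mm
k_B = Gd⁴/(8D³N_a) = (76.3×10³)(2.3⁴)/(8·11.9³·14) = 11.313 N/mm
Series: 1/k_eq = 1/5.7576 + 1/11.313 = 0.26208; k_eq = 3.8157 N/mm

3.82 N/mm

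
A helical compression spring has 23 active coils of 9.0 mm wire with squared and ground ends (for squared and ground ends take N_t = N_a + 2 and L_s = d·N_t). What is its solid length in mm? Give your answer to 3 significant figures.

squared and ground ends: N_t = N_a + 2 = 23 + 2 = 25
L_s = d·N_t = 9.0 × 25 = 225 mm

225 mm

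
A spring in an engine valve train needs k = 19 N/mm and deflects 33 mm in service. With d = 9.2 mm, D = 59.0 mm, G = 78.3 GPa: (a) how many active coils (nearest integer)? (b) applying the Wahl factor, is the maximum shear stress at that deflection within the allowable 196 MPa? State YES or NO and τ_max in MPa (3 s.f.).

N_a = Gd⁴/(8D³k) = (78.3×10³)(9.2⁴)/(8·59.0³·19) = 17.97 → N_a = 18
Actual rate k = Gd⁴/(8D³·18) = 18.967 N/mm
Working load F = kδ = 18.967·33 = 625.91 N
C = 59.0/9.2 = 6.4130; K_W = (4C−1)/(4C−4)+0.615/C = 1.2345
τ_max = K_W·8FD/(πd³) = 1.2345·120.76 = 149.08 MPa
τ_max ≤ 196 MPa → acceptable

(a) 18 coils; (b) YES, τ_max = 149 MPa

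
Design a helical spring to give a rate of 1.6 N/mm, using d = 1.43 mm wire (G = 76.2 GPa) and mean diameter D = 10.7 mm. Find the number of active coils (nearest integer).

20

N_a = Gd⁴/(8D³k) = (76.2×10³ × 1.43⁴)/(8 × 10.7³ × 1.6)
    = 318639 / 15680.6 = 20.32 → 20 coils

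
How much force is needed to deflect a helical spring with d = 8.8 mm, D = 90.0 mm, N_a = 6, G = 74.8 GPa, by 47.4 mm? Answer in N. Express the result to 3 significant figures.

k = Gd⁴/(8D³N_a) = (74.8×10³)(8.8⁴)/(8·90.0³·6) = 12.819 N/mm
F = k·δ = 12.819 × 47.4 = 607.63 N

608 N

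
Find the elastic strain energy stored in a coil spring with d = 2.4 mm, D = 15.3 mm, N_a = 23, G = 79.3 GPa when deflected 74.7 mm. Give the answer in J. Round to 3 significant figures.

k = Gd⁴/(8D³N_a) = (79.3×10³)(2.4⁴)/(8·15.3³·23) = 3.9923 N/mm
U = ½kδ² = 0.5 × 3.9923 × 74.7² = 11139 N·mm = 11.139 J

11.1 J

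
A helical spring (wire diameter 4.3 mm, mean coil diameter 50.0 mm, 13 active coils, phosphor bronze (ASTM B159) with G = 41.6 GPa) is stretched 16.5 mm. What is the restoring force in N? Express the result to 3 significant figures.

18.1 N

k = Gd⁴/(8D³N_a) = (41.6×10³)(4.3⁴)/(8·50.0³·13) = 1.094 N/mm
F = k·δ = 1.094 × 16.5 = 18.051 N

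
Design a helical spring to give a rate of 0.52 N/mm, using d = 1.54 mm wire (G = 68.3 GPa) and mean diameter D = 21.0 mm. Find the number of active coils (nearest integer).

N_a = Gd⁴/(8D³k) = (68.3×10³ × 1.54⁴)/(8 × 21.0³ × 0.52)
    = 384152 / 38525.8 = 9.971 → 10 coils

10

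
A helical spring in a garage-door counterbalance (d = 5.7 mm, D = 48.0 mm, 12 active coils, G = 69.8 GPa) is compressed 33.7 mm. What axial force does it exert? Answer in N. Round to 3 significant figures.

k = Gd⁴/(8D³N_a) = (69.8×10³)(5.7⁴)/(8·48.0³·12) = 6.94 N/mm
F = k·δ = 6.94 × 33.7 = 233.88 N

234 N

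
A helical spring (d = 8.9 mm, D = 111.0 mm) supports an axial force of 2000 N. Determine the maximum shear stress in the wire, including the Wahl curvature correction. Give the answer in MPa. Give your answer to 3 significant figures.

894 MPa

Spring index C = D/d = 111.0/8.9 = 12.4719
K_W = (4C−1)/(4C−4) + 0.615/C = 48.888/45.888 + 0.0493 = 1.1147
τ₀ = 8FD/(πd³) = 8·2000·111.0/(π·8.9³) = 1.776e+06/2214.7 = 801.91 MPa
τ_max = K·τ₀ = 1.1147 × 801.91 = 893.87 MPa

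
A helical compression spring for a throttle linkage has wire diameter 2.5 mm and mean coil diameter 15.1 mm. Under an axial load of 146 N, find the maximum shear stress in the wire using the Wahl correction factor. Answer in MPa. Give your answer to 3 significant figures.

Spring index C = D/d = 15.1/2.5 = 6.0400
K_W = (4C−1)/(4C−4) + 0.615/C = 23.160/20.160 + 0.1018 = 1.2506
τ₀ = 8FD/(πd³) = 8·146·15.1/(π·2.5³) = 17636.8/49.087 = 359.29 MPa
τ_max = K·τ₀ = 1.2506 × 359.29 = 449.34 MPa

449 MPa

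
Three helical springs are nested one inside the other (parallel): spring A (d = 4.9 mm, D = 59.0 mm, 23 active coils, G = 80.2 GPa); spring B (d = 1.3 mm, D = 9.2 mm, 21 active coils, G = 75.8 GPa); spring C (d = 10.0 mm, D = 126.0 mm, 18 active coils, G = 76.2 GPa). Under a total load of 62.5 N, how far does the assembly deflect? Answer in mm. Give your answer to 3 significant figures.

11.3 mm

k_A = Gd⁴/(8D³N_a) = (80.2×10³)(4.9⁴)/(8·59.0³·23) = 1.2234 N/mm
k_B = Gd⁴/(8D³N_a) = (75.8×10³)(1.3⁴)/(8·9.2³·21) = 1.6549 N/mm
k_C = Gd⁴/(8D³N_a) = (76.2×10³)(10.0⁴)/(8·126.0³·18) = 2.6453 N/mm
Parallel: k_eq = 1.2234 + 1.6549 + 2.6453 = 5.5237 N/mm
δ = F/k_eq = 62.5/5.5237 = 11.315 mm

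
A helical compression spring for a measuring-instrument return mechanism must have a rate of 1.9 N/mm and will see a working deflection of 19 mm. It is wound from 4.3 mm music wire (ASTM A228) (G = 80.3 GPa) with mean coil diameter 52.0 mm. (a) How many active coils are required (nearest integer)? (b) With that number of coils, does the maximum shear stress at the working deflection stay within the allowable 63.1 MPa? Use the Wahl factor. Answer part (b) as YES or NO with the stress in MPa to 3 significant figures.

N_a = Gd⁴/(8D³k) = (80.3×10³)(4.3⁴)/(8·52.0³·1.9) = 12.85 → N_a = 13
Actual rate k = Gd⁴/(8D³·13) = 1.8774 N/mm
Working load F = kδ = 1.8774·19 = 35.67 N
C = 52.0/4.3 = 12.0930; K_W = (4C−1)/(4C−4)+0.615/C = 1.1185
τ_max = K_W·8FD/(πd³) = 1.1185·59.407 = 66.445 MPa
τ_max > 63.1 MPa → exceeds allowable

(a) 13 coils; (b) NO, τ_max = 66.4 MPa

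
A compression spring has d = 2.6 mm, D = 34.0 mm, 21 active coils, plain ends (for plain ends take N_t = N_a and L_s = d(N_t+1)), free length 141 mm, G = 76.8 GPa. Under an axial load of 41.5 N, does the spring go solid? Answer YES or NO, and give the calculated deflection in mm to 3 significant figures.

NO, δ = 78.1 mm

k = Gd⁴/(8D³N_a) = (76.8×10³)(2.6⁴)/(8·34.0³·21) = 0.53151 N/mm
N_t = 21; L_s = 2.6·22 = 57.2 mm; δ_solid = L₀ − L_s = 141 − 57.2 = 83.8 mm
δ = F/k = 41.5/0.53151 = 78.08 mm
δ < δ_solid → spring does not go solid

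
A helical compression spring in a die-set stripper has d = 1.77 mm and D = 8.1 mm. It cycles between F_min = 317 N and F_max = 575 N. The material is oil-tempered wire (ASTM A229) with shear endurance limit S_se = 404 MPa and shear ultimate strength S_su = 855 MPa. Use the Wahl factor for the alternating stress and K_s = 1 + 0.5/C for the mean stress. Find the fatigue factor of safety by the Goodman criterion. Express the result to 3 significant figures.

0.267

C = D/d = 8.1/1.77 = 4.5763; K_W = (4C−1)/(4C−4)+0.615/C = 1.3441; K_s = 1+0.5/C = 1.1093
F_a = (F_max−F_min)/2 = 129 N; F_m = (F_max+F_min)/2 = 446 N
τ_a = K_W·8F_aD/(πd³) = 1.3441 × 479.84 = 644.95 MPa
τ_m = K_s·8F_mD/(πd³) = 1.1093 × 1659 = 1840.2 MPa
Goodman: 1/n_f = τ_a/S_se + τ_m/S_su = 644.95/404 + 1840.2/855 = 1.59642 + 2.15232 = 3.7487
n_f = 1/3.7487 = 0.2668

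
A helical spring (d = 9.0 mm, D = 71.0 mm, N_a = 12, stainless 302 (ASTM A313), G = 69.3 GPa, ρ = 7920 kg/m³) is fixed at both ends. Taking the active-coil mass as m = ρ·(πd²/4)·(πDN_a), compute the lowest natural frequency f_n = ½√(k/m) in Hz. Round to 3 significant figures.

k = Gd⁴/(8D³N_a) = (69.3×10³)(9.0⁴)/(8·71.0³·12) = 13.233 N/mm = 13233 N/m
Wire length L = πDN_a = π·71.0·12 = 2676.6 mm
m = ρ·(πd²/4)·L = 7920 × 63.617×10⁻⁶ m² × 2.6766 m = 1.3486 kg
f_n = ½√(k/m) = 0.5·√(13233/1.3486) = 0.5·√(9812.2) = 49.528 Hz

49.5 Hz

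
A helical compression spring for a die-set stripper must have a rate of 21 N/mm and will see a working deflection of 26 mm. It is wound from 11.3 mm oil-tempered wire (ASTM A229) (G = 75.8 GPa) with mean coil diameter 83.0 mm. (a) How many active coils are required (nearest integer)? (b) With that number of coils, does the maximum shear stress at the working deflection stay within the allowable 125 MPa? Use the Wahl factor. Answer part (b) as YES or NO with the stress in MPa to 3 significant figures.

N_a = Gd⁴/(8D³k) = (75.8×10³)(11.3⁴)/(8·83.0³·21) = 12.87 → N_a = 13
Actual rate k = Gd⁴/(8D³·13) = 20.783 N/mm
Working load F = kδ = 20.783·26 = 540.37 N
C = 83.0/11.3 = 7.3451; K_W = (4C−1)/(4C−4)+0.615/C = 1.2019
τ_max = K_W·8FD/(πd³) = 1.2019·79.154 = 95.137 MPa
τ_max ≤ 125 MPa → acceptable

(a) 13 coils; (b) YES, τ_max = 95.1 MPa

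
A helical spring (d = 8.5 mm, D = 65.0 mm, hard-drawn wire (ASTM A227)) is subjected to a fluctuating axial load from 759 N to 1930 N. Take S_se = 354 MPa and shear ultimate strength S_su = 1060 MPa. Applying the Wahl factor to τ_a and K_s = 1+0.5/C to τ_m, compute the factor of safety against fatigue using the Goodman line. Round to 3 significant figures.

C = D/d = 65.0/8.5 = 7.6471; K_W = (4C−1)/(4C−4)+0.615/C = 1.1933; K_s = 1+0.5/C = 1.0654
F_a = (F_max−F_min)/2 = 585.5 N; F_m = (F_max+F_min)/2 = 1344.5 N
τ_a = K_W·8F_aD/(πd³) = 1.1933 × 157.81 = 188.3 MPa
τ_m = K_s·8F_mD/(πd³) = 1.0654 × 362.37 = 386.07 MPa
Goodman: 1/n_f = τ_a/S_se + τ_m/S_su = 188.3/354 + 386.07/1060 = 0.53193 + 0.36422 = 0.89614
n_f = 1/0.89614 = 1.116

1.12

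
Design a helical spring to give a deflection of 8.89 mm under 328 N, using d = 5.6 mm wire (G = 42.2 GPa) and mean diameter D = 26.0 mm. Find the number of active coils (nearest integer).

8

Required rate k = F/δ = 328/8.89 = 36.895 N/mm
N_a = Gd⁴/(8D³k) = (42.2×10³ × 5.6⁴)/(8 × 26.0³ × 36.895)
    = 4.15016e+07 / 5.18779e+06 = 8 → 8 coils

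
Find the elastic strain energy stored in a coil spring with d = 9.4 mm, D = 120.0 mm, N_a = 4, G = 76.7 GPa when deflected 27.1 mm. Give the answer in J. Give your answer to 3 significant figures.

3.98 J

k = Gd⁴/(8D³N_a) = (76.7×10³)(9.4⁴)/(8·120.0³·4) = 10.83 N/mm
U = ½kδ² = 0.5 × 10.83 × 27.1² = 3976.7 N·mm = 3.9767 J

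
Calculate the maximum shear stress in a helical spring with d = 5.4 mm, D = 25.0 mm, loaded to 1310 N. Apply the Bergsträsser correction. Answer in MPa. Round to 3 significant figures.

Spring index C = D/d = 25.0/5.4 = 4.6296
K_B = (4C+2)/(4C−3) = 20.519/15.519 = 1.3222
τ₀ = 8FD/(πd³) = 8·1310·25.0/(π·5.4³) = 262000/494.69 = 529.63 MPa
τ_max = K·τ₀ = 1.3222 × 529.63 = 700.27 MPa

700 MPa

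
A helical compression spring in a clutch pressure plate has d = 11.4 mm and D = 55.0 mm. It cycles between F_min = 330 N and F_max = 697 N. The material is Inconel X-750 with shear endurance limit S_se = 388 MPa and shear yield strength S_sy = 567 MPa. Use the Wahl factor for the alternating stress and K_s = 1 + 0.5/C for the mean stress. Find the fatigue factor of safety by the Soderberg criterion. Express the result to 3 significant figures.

6.51

C = D/d = 55.0/11.4 = 4.8246; K_W = (4C−1)/(4C−4)+0.615/C = 1.3236; K_s = 1+0.5/C = 1.1036
F_a = (F_max−F_min)/2 = 183.5 N; F_m = (F_max+F_min)/2 = 513.5 N
τ_a = K_W·8F_aD/(πd³) = 1.3236 × 17.347 = 22.96 MPa
τ_m = K_s·8F_mD/(πd³) = 1.1036 × 48.543 = 53.574 MPa
Soderberg: 1/n_f = τ_a/S_se + τ_m/S_sy = 22.96/388 + 53.574/567 = 0.05918 + 0.09449 = 0.15366
n_f = 1/0.15366 = 6.508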